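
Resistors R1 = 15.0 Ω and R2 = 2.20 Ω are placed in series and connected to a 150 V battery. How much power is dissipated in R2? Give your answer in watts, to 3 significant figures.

In a series string the same current flows through every resistor — find that current, then P = I²R for the one we want.
R_total = 15.0 + 2.20 = 17.20 Ω
I = V / R_total = 150 / 17.20 = 8.721 A
P_R2 = I² × R2 = (8.721)² × 2.20 = 167.3 W

167 W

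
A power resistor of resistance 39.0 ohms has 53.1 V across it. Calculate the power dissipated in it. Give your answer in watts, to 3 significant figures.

V and R are stated; P = V²/R avoids computing the current.
P = (53.1 V)² / 39.0 Ω = 72.30 W

72.3 W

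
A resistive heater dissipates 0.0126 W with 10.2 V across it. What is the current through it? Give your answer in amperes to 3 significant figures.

Inverting the appropriate power form: I = P / V.
I = 0.0126 / 10.2 = 0.001235 A

0.00124 A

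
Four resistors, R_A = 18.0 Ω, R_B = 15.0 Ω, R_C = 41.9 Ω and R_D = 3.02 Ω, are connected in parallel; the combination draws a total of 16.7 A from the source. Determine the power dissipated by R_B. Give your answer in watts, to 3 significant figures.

The branches share the same voltage, but only the total current is given — find V from the equivalent resistance first.
1/R_eq = 1/18.0 + 1/15.0 + 1/41.9 + 1/3.02 ⇒ R_eq = 2.095 Ω
V = I_total × R_eq = 16.70 × 2.095 = 34.99 V
P_R_B = V² / R_B = (34.99)² / 15.0 = 81.64 W

81.6 W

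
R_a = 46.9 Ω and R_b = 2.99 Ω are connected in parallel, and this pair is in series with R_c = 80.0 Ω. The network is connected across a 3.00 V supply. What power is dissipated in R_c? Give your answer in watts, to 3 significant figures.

0.105 W

Reduce the parallel combination to a single R_p; the circuit then becomes R_p in series with the remaining resistor.
R_p = (46.9×2.99)/(46.9+2.99) = 2.811 Ω
R_total = R_p + 80.0 = 2.811 + 80.0 = 82.81 Ω
I = V / R_total = 3.00 / 82.81 = 0.03623 A
R_c is the series element, so its power is I²R.
P_R_c = (0.03623)² × 80.0 = 0.1050 W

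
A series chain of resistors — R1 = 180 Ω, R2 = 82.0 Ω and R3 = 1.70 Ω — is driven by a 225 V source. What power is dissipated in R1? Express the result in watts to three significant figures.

Since the resistors are in series they all carry the loop current I = V/R_total; the power in any one is I²R.
R_total = 180 + 82.0 + 1.70 = 263.7 Ω
I = V / R_total = 225 / 263.7 = 0.8532 A
P_R1 = I² × R1 = (0.8532)² × 180 = 131.0 W

131 W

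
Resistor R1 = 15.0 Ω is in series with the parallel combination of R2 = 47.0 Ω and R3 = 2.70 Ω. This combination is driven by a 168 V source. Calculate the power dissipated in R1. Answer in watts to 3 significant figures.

Replace R2 and R3 with their parallel equivalent so the circuit becomes R1 in series with R_p.
R_p = (47.0×2.70)/(47.0+2.70) = 2.553 Ω
R_total = 15.0 + 2.553 = 17.55 Ω
I = V / R_total = 168 / 17.55 = 9.571 A
All the current flows through R1; use P = I²R.
P_R1 = (9.571)² × 15.0 = 1374 W

1370 W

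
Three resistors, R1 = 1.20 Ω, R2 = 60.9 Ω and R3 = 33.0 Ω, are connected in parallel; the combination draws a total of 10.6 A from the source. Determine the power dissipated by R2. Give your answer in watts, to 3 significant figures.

Parallel branches share V, not I — compute V via R_eq, then use V²/R for the target branch.
1/R_eq = 1/1.20 + 1/60.9 + 1/33.0 ⇒ R_eq = 1.136 Ω
V = I_total × R_eq = 10.60 × 1.136 = 12.04 V
P_R2 = V² / R2 = (12.04)² / 60.9 = 2.382 W

2.38 W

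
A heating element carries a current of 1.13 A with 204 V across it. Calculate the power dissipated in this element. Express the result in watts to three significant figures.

231 W

Since both terminal voltage and current are stated, P = V I gives the power in one step.
P = 204 V × 1.130 A = 230.5 W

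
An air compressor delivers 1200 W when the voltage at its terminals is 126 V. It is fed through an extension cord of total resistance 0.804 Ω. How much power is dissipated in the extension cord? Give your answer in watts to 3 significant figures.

72.9 W

Only the current and the line resistance are needed for the I²R loss.
I = P / V = 1200 / 126 = 9.524 A through the extension cord.
P_line = I² R_line = (9.524)² × 0.804 = 72.93 W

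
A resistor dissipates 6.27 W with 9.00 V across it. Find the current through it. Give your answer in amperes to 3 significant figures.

Rearranging the power relation for the two known quantities gives I = P / V.
I = 6.27 / 9.00 = 0.6967 A

0.697 A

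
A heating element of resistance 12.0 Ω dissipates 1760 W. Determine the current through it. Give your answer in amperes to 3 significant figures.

12.1 A

Inverting the appropriate power form: I = √(P / R).
I = √(1760 / 12.0) = 12.11 A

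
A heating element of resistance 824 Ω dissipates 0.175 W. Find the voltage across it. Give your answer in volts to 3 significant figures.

12.0 V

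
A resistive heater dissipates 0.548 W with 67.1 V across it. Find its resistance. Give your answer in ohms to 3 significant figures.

8220 Ω

From P = V I = I²R = V²/R, with the two given quantities we get R = V² / P.
R = (67.1)² / 0.548 = 8216 Ω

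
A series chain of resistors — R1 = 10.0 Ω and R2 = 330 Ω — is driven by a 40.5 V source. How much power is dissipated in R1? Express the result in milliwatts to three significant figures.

In a series string the same current flows through every resistor — find that current, then P = I²R for the one we want.
R_total = 10.0 + 330 = 340.0 Ω
I = V / R_total = 40.5 / 340.0 = 0.1191 A
P_R1 = I² × R1 = (0.1191)² × 10.0 = 0.1419 W

142 mW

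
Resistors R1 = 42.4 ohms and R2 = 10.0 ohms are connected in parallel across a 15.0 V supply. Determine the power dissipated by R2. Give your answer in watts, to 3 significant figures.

22.5 W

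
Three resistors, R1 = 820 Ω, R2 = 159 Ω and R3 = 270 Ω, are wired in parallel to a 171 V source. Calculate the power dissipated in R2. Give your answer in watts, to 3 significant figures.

184 W

The supply voltage appears across each parallel branch — just use P = V²/R2.
P_R2 = V² / R2 = (171)² / 159 Ω = 183.9 W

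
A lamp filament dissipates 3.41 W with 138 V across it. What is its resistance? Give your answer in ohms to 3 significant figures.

From P = V I = I²R = V²/R, with the two given quantities we get R = V² / P.
R = (138)² / 3.41 = 5585 Ω

5580 Ω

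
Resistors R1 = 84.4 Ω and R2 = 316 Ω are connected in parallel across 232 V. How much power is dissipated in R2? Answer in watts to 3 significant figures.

170 W

Each parallel branch sees the full supply voltage, so P = V²/R applies directly to the target branch.
P_R2 = V² / R2 = (232)² / 316 Ω = 170.3 W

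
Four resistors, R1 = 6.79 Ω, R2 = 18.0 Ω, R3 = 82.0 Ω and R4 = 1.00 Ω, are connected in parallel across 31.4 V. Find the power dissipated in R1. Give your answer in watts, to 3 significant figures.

145 W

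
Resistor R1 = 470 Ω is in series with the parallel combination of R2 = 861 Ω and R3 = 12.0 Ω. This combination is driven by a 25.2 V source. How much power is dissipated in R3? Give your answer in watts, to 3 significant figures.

Reduce the parallel pair to R_p first; the network is then a simple series string.
R_p = (861×12.0)/(861+12.0) = 11.84 Ω
R_total = 470 + 11.84 = 481.8 Ω
I = V / R_total = 25.2 / 481.8 = 0.05230 A
Voltage across the parallel pair: V_p = I × R_p = 0.05230 × 11.84 = 0.6190 V
R3 sees V_p directly, so P = V_p² / R3.
P_R3 = (0.6190)² / 12.0 = 0.03193 W

0.0319 W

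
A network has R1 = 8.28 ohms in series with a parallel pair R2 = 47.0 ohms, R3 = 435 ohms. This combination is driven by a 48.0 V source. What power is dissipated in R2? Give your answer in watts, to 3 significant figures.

Collapse R2‖R3 to a single equivalent, reducing the network to two series elements.
R_p = (47.0×435)/(47.0+435) = 42.42 Ω
R_total = 8.28 + 42.42 = 50.70 Ω
I = V / R_total = 48.0 / 50.70 = 0.9468 A
Voltage across the parallel pair: V_p = I × R_p = 0.9468 × 42.42 = 40.16 V
R2 is across V_p, so use P = V²/R for that branch.
P_R2 = (40.16)² / 47.0 = 34.32 W

34.3 W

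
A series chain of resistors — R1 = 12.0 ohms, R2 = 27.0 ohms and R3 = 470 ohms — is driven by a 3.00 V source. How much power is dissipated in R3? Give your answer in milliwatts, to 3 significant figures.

In a series string the same current flows through every resistor — find that current, then P = I²R for the one we want.
R_total = 12.0 + 27.0 + 470 = 509.0 Ω
I = V / R_total = 3.00 / 509.0 = 0.005894 A
P_R3 = I² × R3 = (0.005894)² × 470 = 0.01633 W

16.3 mW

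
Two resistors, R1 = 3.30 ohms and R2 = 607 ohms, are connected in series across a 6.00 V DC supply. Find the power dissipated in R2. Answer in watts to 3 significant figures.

Every series element carries the same I. Get I from the total resistance, then P = I² × R2.
R_total = 3.30 + 607 = 610.3 Ω
I = V / R_total = 6.00 / 610.3 = 0.009831 A
P_R2 = I² × R2 = (0.009831)² × 607 = 0.05867 W

0.0587 W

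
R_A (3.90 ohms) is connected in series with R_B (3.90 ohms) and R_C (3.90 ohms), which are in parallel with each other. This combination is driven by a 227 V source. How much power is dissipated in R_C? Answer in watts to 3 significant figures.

Reduce the parallel pair to R_p first; the network is then a simple series string.
R_p = (3.90×3.90)/(3.90+3.90) = 1.950 Ω
R_total = 3.90 + 1.950 = 5.850 Ω
I = V / R_total = 227 / 5.850 = 38.80 A
Voltage across the parallel pair: V_p = I × R_p = 38.80 × 1.950 = 75.67 V
R_C sees V_p directly, so P = V_p² / R_C.
P_R_C = (75.67)² / 3.90 = 1468 W

1470 W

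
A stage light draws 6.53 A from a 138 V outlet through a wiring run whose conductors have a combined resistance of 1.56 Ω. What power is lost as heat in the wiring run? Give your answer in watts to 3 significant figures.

Only the current and the line resistance are needed for the I²R loss.
The wiring run carries the full 6.53 A.
P_line = I² R_line = (6.530)² × 1.56 = 66.52 W

66.5 W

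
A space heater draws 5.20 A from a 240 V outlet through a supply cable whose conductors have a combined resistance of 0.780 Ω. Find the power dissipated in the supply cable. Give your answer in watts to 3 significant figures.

21.1 W

The supply cable is a series resistance carrying the load current; its dissipation is I²R_line.
The supply cable carries the full 5.20 A.
P_line = I² R_line = (5.200)² × 0.780 = 21.09 W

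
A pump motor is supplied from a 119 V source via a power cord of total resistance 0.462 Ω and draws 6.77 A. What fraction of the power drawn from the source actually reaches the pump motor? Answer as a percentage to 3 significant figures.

The power cord carries the full 6.77 A.
P_line = I² R_line = (6.770)² × 0.462 = 21.17 W
P_source = V I = 119 × 6.770 = 805.6 W; P_load = 784.5 W
η = P_load / P_source = 784.5 / 805.6 = 0.9737

97.4 %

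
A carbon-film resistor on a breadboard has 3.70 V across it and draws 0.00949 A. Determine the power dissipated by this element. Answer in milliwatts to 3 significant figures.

35.1 mW

With V and I both given, power follows immediately from P = V I.
P = 3.70 V × 0.009490 A = 0.03511 W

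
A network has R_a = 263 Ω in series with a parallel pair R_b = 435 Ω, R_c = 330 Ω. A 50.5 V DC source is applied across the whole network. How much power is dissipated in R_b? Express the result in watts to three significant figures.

1.02 W

Reduce the parallel pair to R_p first; the network is then a simple series string.
R_p = (435×330)/(435+330) = 187.6 Ω
R_total = 263 + 187.6 = 450.6 Ω
I = V / R_total = 50.5 / 450.6 = 0.1121 A
Voltage across the parallel pair: V_p = I × R_p = 0.1121 × 187.6 = 21.03 V
With V_p across R_b, its power is V_p²/R_b.
P_R_b = (21.03)² / 435 = 1.016 W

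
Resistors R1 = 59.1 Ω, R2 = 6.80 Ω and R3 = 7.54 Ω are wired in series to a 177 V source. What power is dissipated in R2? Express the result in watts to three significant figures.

Series elements share the same current, so find I first, then use P = I²R.
R_total = 59.1 + 6.80 + 7.54 = 73.44 Ω
I = V / R_total = 177 / 73.44 = 2.410 A
P_R2 = I² × R2 = (2.410)² × 6.80 = 39.50 W

39.5 W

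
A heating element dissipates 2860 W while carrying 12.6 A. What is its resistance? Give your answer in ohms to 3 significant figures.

18.0 Ω

Inverting the appropriate power form: R = P / I².
R = 2860 / (12.60)² = 18.01 Ω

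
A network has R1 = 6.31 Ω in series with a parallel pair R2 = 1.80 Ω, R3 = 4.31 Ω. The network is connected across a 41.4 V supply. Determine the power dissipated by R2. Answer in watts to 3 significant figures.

First combine the parallel branches into one equivalent R_p, then R1 + R_p is a series pair.
R_p = (1.80×4.31)/(1.80+4.31) = 1.270 Ω
R_total = 6.31 + 1.270 = 7.580 Ω
I = V / R_total = 41.4 / 7.580 = 5.462 A
Voltage across the parallel pair: V_p = I × R_p = 5.462 × 1.270 = 6.935 V
R2 sees V_p directly, so P = V_p² / R2.
P_R2 = (6.935)² / 1.80 = 26.72 W

26.7 W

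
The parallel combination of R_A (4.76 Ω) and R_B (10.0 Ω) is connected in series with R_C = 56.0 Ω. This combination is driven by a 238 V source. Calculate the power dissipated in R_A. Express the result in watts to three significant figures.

35.3 W

Collapse the R_A‖R_B pair into one equivalent R_p; then R_p and R_C form a series string.
R_p = (4.76×10.0)/(4.76+10.0) = 3.225 Ω
R_total = R_p + 56.0 = 3.225 + 56.0 = 59.22 Ω
I = V / R_total = 238 / 59.22 = 4.019 A
Voltage across the parallel pair: V_p = I × R_p = 4.019 × 3.225 = 12.96 V
R_A sits across V_p; its power is V_p²/R.
P_R_A = (12.96)² / 4.76 = 35.28 W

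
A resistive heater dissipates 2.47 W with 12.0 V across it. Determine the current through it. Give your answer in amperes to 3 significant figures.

0.206 A

Inverting the appropriate power form: I = P / V.
I = 2.47 / 12.0 = 0.2058 A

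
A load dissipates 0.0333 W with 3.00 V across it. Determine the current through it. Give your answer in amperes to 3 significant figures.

From P = V I = I²R = V²/R, with the two given quantities we get I = P / V.
I = 0.0333 / 3.00 = 0.01110 A

0.0111 A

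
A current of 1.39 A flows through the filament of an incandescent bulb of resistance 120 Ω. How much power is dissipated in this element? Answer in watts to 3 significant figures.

Current and resistance are given, so P = I²R is the direct form.
P = (1.390 A)² × 120 Ω = 231.9 W

232 W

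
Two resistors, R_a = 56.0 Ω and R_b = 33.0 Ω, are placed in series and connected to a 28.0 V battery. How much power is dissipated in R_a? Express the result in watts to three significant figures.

Series elements share the same current, so find I first, then use P = I²R.
R_total = 56.0 + 33.0 = 89.00 Ω
I = V / R_total = 28.0 / 89.00 = 0.3146 A
P_R_a = I² × R_a = (0.3146)² × 56.0 = 5.543 W

5.54 W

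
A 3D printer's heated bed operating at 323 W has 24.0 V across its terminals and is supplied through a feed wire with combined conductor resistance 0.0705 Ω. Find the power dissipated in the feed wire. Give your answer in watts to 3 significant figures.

Only the current and the line resistance are needed for the I²R loss.
I = P / V = 323 / 24.0 = 13.46 A through the feed wire.
P_line = I² R_line = (13.46)² × 0.0705 = 12.77 W

12.8 W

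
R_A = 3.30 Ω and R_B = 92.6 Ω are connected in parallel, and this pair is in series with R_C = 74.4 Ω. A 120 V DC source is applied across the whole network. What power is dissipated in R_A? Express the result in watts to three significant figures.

First find R_p for the parallel pair, then treat R_p + R_C as a series loop.
R_p = (3.30×92.6)/(3.30+92.6) = 3.186 Ω
R_total = R_p + 74.4 = 3.186 + 74.4 = 77.59 Ω
I = V / R_total = 120 / 77.59 = 1.547 A
Voltage across the parallel pair: V_p = I × R_p = 1.547 × 3.186 = 4.928 V
Use P = V²/R for R_A with V = V_p.
P_R_A = (4.928)² / 3.30 = 7.360 W

7.36 W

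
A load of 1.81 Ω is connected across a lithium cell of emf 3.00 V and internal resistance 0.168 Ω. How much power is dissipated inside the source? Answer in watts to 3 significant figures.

0.386 W

The source's internal resistance is just another series element carrying I; its dissipation is I²r.
I = ε / (r + R) = 3.00 / (0.168 + 1.81) = 1.517 A
P_int = I² r = (1.517)² × 0.168 = 0.3865 W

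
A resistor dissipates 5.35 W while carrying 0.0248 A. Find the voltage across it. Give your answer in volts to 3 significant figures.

Inverting the appropriate power form: V = P / I.
V = 5.35 / 0.02480 = 215.7 V

216 V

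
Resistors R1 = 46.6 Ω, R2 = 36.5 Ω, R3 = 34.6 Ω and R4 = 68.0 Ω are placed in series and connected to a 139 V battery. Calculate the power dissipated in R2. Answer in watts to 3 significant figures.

The current is common to all series resistors; compute it, then apply P = I²R for the target.
R_total = 46.6 + 36.5 + 34.6 + 68.0 = 185.7 Ω
I = V / R_total = 139 / 185.7 = 0.7485 A
P_R2 = I² × R2 = (0.7485)² × 36.5 = 20.45 W

20.5 W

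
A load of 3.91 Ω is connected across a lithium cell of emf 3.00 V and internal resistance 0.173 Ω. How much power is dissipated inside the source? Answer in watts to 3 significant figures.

The source's internal resistance is just another series element carrying I; its dissipation is I²r.
I = ε / (r + R) = 3.00 / (0.173 + 3.91) = 0.7348 A
P_int = I² r = (0.7348)² × 0.173 = 0.09340 W

0.0934 W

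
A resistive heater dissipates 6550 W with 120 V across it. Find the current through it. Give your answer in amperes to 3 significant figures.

The two known quantities fix the third via I = P / V.
I = 6550 / 120 = 54.58 A

54.6 A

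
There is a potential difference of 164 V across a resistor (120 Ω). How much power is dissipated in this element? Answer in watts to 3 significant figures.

224 W

V and R are stated; P = V²/R avoids computing the current.
P = (164 V)² / 120 Ω = 224.1 W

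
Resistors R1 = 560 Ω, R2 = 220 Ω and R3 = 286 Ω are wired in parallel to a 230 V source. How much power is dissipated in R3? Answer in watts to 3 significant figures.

R3 sits directly across the source, so P = V²/R with V = 230 V.
P_R3 = V² / R3 = (230)² / 286 Ω = 185.0 W

185 W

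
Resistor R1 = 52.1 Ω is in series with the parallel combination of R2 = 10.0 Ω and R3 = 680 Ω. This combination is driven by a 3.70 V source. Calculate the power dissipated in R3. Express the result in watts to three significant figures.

0.000509 W

Reduce the parallel pair to R_p first; the network is then a simple series string.
R_p = (10.0×680)/(10.0+680) = 9.855 Ω
R_total = 52.1 + 9.855 = 61.96 Ω
I = V / R_total = 3.70 / 61.96 = 0.05972 A
Voltage across the parallel pair: V_p = I × R_p = 0.05972 × 9.855 = 0.5886 V
R3 is across V_p, so use P = V²/R for that branch.
P_R3 = (0.5886)² / 680 = 0.0005094 W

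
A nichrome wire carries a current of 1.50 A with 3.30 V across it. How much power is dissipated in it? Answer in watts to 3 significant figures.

4.95 W

Since both terminal voltage and current are stated, P = V I gives the power in one step.
P = 3.30 V × 1.500 A = 4.950 W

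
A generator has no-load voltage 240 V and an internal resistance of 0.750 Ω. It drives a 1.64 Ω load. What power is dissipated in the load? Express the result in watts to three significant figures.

The internal resistance and the load are in series, so the same I flows through both; get I from ε/(r+R), then I²R for the load.
I = ε / (r + R) = 240 / (0.750 + 1.64) = 100.4 A
P_load = I² R = (100.4)² × 1.64 = 16540 W

16500 W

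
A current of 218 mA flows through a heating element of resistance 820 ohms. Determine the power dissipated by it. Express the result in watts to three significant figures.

39.0 W

The current through and the resistance of the element are both given; use P = I²R.
P = (0.2180 A)² × 820 Ω = 38.97 W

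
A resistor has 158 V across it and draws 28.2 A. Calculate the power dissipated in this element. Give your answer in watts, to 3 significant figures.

4460 W

Since both terminal voltage and current are stated, P = V I gives the power in one step.
P = 158 V × 28.20 A = 4456 W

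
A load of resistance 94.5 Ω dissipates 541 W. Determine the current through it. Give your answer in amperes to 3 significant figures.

2.39 A

From P = V I = I²R = V²/R, with the two given quantities we get I = √(P / R).
I = √(541 / 94.5) = 2.393 A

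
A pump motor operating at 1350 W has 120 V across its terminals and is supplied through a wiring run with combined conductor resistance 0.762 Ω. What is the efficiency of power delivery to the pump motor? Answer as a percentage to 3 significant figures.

93.3 %

I = P / V = 1350 / 120 = 11.25 A through the wiring run.
P_line = I² R_line = (11.25)² × 0.762 = 96.44 W
P_source = P_load + P_line = 1350 + 96.44 = 1446 W
η = P_load / P_source = 1350 / 1446 = 0.9333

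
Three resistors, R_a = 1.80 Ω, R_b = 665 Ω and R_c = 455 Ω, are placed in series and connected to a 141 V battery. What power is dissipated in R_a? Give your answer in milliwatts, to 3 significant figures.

Every series element carries the same I. Get I from the total resistance, then P = I² × R_a.
R_total = 1.80 + 665 + 455 = 1122 Ω
I = V / R_total = 141 / 1122 = 0.1257 A
P_R_a = I² × R_a = (0.1257)² × 1.80 = 0.02844 W

28.4 mW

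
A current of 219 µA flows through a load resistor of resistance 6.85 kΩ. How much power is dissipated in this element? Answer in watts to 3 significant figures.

Current and resistance are given, so P = I²R is the direct form.
P = (0.0002190 A)² × 6850 Ω = 0.0003285 W

0.000329 W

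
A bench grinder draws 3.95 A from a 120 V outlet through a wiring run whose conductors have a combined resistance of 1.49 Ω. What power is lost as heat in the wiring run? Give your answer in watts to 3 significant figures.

Only the current and the line resistance are needed for the I²R loss.
The wiring run carries the full 3.95 A.
P_line = I² R_line = (3.950)² × 1.49 = 23.25 W

23.2 W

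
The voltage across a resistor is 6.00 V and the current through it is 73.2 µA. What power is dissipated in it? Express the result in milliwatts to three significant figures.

0.439 mW

V and I are known directly — P = V I, no intermediate step needed.
P = 6.00 V × 0.00007320 A = 0.0004392 W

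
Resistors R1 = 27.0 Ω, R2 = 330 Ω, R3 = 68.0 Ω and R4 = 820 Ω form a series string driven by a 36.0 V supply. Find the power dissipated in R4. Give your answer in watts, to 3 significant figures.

Every series element carries the same I. Get I from the total resistance, then P = I² × R4.
R_total = 27.0 + 330 + 68.0 + 820 = 1245 Ω
I = V / R_total = 36.0 / 1245 = 0.02892 A
P_R4 = I² × R4 = (0.02892)² × 820 = 0.6856 W

0.686 W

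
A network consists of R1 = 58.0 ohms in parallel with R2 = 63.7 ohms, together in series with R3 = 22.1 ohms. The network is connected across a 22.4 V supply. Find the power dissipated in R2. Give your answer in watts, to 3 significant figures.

First find R_p for the parallel pair, then treat R_p + R3 as a series loop.
R_p = (58.0×63.7)/(58.0+63.7) = 30.36 Ω
R_total = R_p + 22.1 = 30.36 + 22.1 = 52.46 Ω
I = V / R_total = 22.4 / 52.46 = 0.4270 A
Voltage across the parallel pair: V_p = I × R_p = 0.4270 × 30.36 = 12.96 V
Use P = V²/R for R2 with V = V_p.
P_R2 = (12.96)² / 63.7 = 2.638 W

2.64 W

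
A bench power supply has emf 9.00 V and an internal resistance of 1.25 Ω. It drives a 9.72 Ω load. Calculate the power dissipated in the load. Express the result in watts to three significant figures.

The internal resistance and the load are in series, so the same I flows through both; get I from ε/(r+R), then I²R for the load.
I = ε / (r + R) = 9.00 / (1.25 + 9.72) = 0.8204 A
P_load = I² R = (0.8204)² × 9.72 = 6.542 W

6.54 W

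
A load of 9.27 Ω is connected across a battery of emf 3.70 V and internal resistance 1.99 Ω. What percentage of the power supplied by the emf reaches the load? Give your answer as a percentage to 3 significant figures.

Both r and R carry the same current, so the power split is just the resistance split: η = R/(R+r).
η = R / (R + r) = 9.27 / (9.27 + 1.99) = 0.8233

82.3 %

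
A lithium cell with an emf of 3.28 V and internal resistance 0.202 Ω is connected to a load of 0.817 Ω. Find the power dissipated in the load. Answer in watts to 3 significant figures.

8.46 W

Find the circuit current first, then P = I²R for the load (series elements share I).
I = ε / (r + R) = 3.28 / (0.202 + 0.817) = 3.219 A
P_load = I² R = (3.219)² × 0.817 = 8.465 W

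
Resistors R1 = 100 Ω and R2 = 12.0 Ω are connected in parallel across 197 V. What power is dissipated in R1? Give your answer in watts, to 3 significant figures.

R1 sits directly across the source, so P = V²/R with V = 197 V.
P_R1 = V² / R1 = (197)² / 100 Ω = 388.1 W

388 W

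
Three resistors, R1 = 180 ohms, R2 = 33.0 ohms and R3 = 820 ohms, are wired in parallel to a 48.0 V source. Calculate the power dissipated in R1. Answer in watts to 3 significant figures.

12.8 W

Parallel branches share the same voltage; P = V²/R gives the branch power in one step.
P_R1 = V² / R1 = (48.0)² / 180 Ω = 12.80 W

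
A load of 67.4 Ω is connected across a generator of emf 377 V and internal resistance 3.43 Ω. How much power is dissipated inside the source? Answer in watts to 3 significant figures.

97.2 W

The source's internal resistance is just another series element carrying I; its dissipation is I²r.
I = ε / (r + R) = 377 / (3.43 + 67.4) = 5.323 A
P_int = I² r = (5.323)² × 3.43 = 97.17 W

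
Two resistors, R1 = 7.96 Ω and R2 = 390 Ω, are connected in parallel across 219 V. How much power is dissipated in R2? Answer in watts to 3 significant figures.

123 W

Parallel branches share the same voltage; P = V²/R gives the branch power in one step.
P_R2 = V² / R2 = (219)² / 390 Ω = 123.0 W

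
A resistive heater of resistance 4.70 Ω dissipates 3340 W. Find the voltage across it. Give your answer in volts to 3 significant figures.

From P = V I = I²R = V²/R, with the two given quantities we get V = √(P R).
V = √(3340 × 4.70) = 125.3 V

125 V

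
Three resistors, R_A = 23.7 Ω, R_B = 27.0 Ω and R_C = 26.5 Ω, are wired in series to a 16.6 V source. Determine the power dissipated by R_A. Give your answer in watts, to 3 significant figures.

1.10 W

In a series string the same current flows through every resistor — find that current, then P = I²R for the one we want.
R_total = 23.7 + 27.0 + 26.5 = 77.20 Ω
I = V / R_total = 16.6 / 77.20 = 0.2150 A
P_R_A = I² × R_A = (0.2150)² × 23.7 = 1.096 W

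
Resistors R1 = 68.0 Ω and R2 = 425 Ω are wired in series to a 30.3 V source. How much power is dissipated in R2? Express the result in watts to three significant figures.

1.61 W

In a series string the same current flows through every resistor — find that current, then P = I²R for the one we want.
R_total = 68.0 + 425 = 493.0 Ω
I = V / R_total = 30.3 / 493.0 = 0.06146 A
P_R2 = I² × R2 = (0.06146)² × 425 = 1.605 W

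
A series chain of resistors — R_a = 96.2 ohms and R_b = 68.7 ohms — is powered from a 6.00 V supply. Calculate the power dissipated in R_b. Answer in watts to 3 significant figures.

In a series string the same current flows through every resistor — find that current, then P = I²R for the one we want.
R_total = 96.2 + 68.7 = 164.9 Ω
I = V / R_total = 6.00 / 164.9 = 0.03639 A
P_R_b = I² × R_b = (0.03639)² × 68.7 = 0.09095 W

0.0910 W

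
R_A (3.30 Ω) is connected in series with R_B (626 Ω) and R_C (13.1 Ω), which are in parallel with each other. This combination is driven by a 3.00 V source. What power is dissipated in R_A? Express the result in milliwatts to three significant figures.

Collapse R_B‖R_C to a single equivalent, reducing the network to two series elements.
R_p = (626×13.1)/(626+13.1) = 12.83 Ω
R_total = 3.30 + 12.83 = 16.13 Ω
I = V / R_total = 3.00 / 16.13 = 0.1860 A
R_A carries the full series current, so P = I²R.
P_R_A = (0.1860)² × 3.30 = 0.1141 W

114 mW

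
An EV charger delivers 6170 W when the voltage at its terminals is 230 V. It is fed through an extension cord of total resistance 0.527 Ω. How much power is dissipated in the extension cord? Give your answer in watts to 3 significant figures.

379 W

The extension cord is a series resistance carrying the load current; its dissipation is I²R_line.
I = P / V = 6170 / 230 = 26.83 A through the extension cord.
P_line = I² R_line = (26.83)² × 0.527 = 379.2 W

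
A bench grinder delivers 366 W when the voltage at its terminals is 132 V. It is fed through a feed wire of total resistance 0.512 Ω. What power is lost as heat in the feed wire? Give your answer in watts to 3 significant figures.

The feed wire is a series resistance carrying the load current; its dissipation is I²R_line.
I = P / V = 366 / 132 = 2.773 A through the feed wire.
P_line = I² R_line = (2.773)² × 0.512 = 3.936 W

3.94 W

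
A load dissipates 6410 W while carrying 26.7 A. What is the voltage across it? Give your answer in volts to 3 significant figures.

The two known quantities fix the third via V = P / I.
V = 6410 / 26.70 = 240.1 V

240 V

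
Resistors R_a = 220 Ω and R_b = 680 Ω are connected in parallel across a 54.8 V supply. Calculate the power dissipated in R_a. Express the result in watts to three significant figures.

The supply voltage appears across each parallel branch — just use P = V²/R_a.
P_R_a = V² / R_a = (54.8)² / 220 Ω = 13.65 W

13.7 W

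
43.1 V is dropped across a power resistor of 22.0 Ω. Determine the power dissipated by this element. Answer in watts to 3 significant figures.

84.4 W

We know the drop across the element and its resistance — P = V²/R, one step.
P = (43.1 V)² / 22.0 Ω = 84.44 W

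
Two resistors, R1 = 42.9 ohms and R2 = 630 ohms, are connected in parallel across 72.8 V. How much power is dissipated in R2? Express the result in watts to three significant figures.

The supply voltage appears across each parallel branch — just use P = V²/R2.
P_R2 = V² / R2 = (72.8)² / 630 Ω = 8.412 W

8.41 W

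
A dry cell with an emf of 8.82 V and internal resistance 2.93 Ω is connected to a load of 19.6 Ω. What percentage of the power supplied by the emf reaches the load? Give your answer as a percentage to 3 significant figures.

Efficiency is P_load / P_total. With a series r and R sharing the same I, P = I²R for each, so η = R/(R+r).
η = R / (R + r) = 19.6 / (19.6 + 2.93) = 0.8700

87.0 %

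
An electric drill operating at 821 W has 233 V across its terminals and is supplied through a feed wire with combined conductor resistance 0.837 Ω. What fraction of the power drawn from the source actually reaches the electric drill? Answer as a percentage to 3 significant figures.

98.8 %

I = P / V = 821 / 233 = 3.524 A through the feed wire.
P_line = I² R_line = (3.524)² × 0.837 = 10.39 W
P_source = P_load + P_line = 821.0 + 10.39 = 831.4 W
η = P_load / P_source = 821.0 / 831.4 = 0.9875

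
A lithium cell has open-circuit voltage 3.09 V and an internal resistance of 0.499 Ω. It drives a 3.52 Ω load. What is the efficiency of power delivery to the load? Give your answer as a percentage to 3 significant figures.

87.6 %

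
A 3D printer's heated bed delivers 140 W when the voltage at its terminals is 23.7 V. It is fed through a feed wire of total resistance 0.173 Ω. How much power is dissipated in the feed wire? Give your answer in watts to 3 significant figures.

6.04 W

The feed wire and load are in series, so the same current flows in both; the loss is I²R_line.
I = P / V = 140 / 23.7 = 5.907 A through the feed wire.
P_line = I² R_line = (5.907)² × 0.173 = 6.037 W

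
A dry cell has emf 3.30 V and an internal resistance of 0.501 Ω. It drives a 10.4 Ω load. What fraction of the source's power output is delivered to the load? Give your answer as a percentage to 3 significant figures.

η = P_load/(P_load+P_int) = I²R/(I²R+I²r) = R/(R+r) — the I² cancels for series elements.
η = R / (R + r) = 10.4 / (10.4 + 0.501) = 0.9540

95.4 %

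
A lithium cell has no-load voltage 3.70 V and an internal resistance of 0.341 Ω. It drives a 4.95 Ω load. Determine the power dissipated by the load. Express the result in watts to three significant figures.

With r and R in series, I = ε/(r+R); the load dissipates I²R.
I = ε / (r + R) = 3.70 / (0.341 + 4.95) = 0.6993 A
P_load = I² R = (0.6993)² × 4.95 = 2.421 W

2.42 W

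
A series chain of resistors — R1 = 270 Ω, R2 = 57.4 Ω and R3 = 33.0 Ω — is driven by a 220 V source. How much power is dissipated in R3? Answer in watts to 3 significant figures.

Series elements share the same current, so find I first, then use P = I²R.
R_total = 270 + 57.4 + 33.0 = 360.4 Ω
I = V / R_total = 220 / 360.4 = 0.6104 A
P_R3 = I² × R3 = (0.6104)² × 33.0 = 12.30 W

12.3 W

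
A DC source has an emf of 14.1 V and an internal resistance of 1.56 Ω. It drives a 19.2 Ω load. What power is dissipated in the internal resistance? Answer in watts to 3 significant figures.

0.720 W

The source's internal resistance is just another series element carrying I; its dissipation is I²r.
I = ε / (r + R) = 14.1 / (1.56 + 19.2) = 0.6792 A
P_int = I² r = (0.6792)² × 1.56 = 0.7196 W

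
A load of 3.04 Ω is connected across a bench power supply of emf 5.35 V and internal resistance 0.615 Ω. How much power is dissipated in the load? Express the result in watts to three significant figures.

6.51 W

The internal resistance and the load are in series, so the same I flows through both; get I from ε/(r+R), then I²R for the load.
I = ε / (r + R) = 5.35 / (0.615 + 3.04) = 1.464 A
P_load = I² R = (1.464)² × 3.04 = 6.513 W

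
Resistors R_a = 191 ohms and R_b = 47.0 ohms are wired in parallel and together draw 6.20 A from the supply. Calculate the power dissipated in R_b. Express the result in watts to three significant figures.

The branches share the same voltage, but only the total current is given — find V from the equivalent resistance first.
1/R_eq = 1/191 + 1/47.0 ⇒ R_eq = 37.72 Ω
V = I_total × R_eq = 6.200 × 37.72 = 233.9 V
P_R_b = V² / R_b = (233.9)² / 47.0 = 1164 W

1160 W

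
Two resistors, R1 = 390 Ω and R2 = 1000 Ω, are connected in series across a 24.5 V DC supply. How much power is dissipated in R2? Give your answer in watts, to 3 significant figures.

The current is common to all series resistors; compute it, then apply P = I²R for the target.
R_total = 390 + 1000 = 1390 Ω
I = V / R_total = 24.5 / 1390 = 0.01763 A
P_R2 = I² × R2 = (0.01763)² × 1000 = 0.3107 W

0.311 W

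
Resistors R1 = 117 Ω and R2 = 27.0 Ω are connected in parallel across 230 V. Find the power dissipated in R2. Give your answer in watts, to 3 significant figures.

1960 W

R2 sits directly across the source, so P = V²/R with V = 230 V.
P_R2 = V² / R2 = (230)² / 27.0 Ω = 1959 W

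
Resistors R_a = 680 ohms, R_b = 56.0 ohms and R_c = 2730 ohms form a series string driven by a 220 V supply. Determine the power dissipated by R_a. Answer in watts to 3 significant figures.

Since the resistors are in series they all carry the loop current I = V/R_total; the power in any one is I²R.
R_total = 680 + 56.0 + 2730 = 3466 Ω
I = V / R_total = 220 / 3466 = 0.06347 A
P_R_a = I² × R_a = (0.06347)² × 680 = 2.740 W

2.74 W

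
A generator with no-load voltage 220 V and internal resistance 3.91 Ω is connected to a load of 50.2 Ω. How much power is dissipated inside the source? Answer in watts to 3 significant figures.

64.6 W

r is in series with the load, so it carries the full circuit current — the loss in it is I²r.
I = ε / (r + R) = 220 / (3.91 + 50.2) = 4.066 A
P_int = I² r = (4.066)² × 3.91 = 64.63 W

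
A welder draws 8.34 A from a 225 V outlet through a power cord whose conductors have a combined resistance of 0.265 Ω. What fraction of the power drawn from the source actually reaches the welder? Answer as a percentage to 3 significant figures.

The power cord carries the full 8.34 A.
P_line = I² R_line = (8.340)² × 0.265 = 18.43 W
P_source = V I = 225 × 8.340 = 1876 W; P_load = 1858 W
η = P_load / P_source = 1858 / 1876 = 0.9902

99.0 %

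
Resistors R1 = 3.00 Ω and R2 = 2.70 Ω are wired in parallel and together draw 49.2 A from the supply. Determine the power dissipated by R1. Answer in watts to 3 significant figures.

1630 W

Parallel branches share V, not I — compute V via R_eq, then use V²/R for the target branch.
1/R_eq = 1/3.00 + 1/2.70 ⇒ R_eq = 1.421 Ω
V = I_total × R_eq = 49.20 × 1.421 = 69.92 V
P_R1 = V² / R1 = (69.92)² / 3.00 = 1629 W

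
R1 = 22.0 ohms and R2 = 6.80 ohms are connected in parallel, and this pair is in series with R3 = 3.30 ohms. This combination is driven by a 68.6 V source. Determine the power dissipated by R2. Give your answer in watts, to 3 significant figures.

Collapse the R1‖R2 pair into one equivalent R_p; then R_p and R3 form a series string.
R_p = (22.0×6.80)/(22.0+6.80) = 5.194 Ω
R_total = R_p + 3.30 = 5.194 + 3.30 = 8.494 Ω
I = V / R_total = 68.6 / 8.494 = 8.076 A
Voltage across the parallel pair: V_p = I × R_p = 8.076 × 5.194 = 41.95 V
R2 has V_p across it, so P = V_p²/R2.
P_R2 = (41.95)² / 6.80 = 258.8 W

259 W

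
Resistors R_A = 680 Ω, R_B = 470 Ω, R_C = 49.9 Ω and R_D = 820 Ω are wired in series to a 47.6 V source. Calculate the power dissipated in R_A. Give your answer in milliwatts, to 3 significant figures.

Every series element carries the same I. Get I from the total resistance, then P = I² × R_A.
R_total = 680 + 470 + 49.9 + 820 = 2020 Ω
I = V / R_total = 47.6 / 2020 = 0.02357 A
P_R_A = I² × R_A = (0.02357)² × 680 = 0.3776 W

378 mW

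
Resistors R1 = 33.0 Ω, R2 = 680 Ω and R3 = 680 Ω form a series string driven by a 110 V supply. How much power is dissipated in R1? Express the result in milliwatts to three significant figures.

206 mW

Every series element carries the same I. Get I from the total resistance, then P = I² × R1.
R_total = 33.0 + 680 + 680 = 1393 Ω
I = V / R_total = 110 / 1393 = 0.07897 A
P_R1 = I² × R1 = (0.07897)² × 33.0 = 0.2058 W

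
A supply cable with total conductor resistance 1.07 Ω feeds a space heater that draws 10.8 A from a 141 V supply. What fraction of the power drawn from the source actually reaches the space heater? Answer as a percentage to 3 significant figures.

The supply cable carries the full 10.8 A.
P_line = I² R_line = (10.80)² × 1.07 = 124.8 W
P_source = V I = 141 × 10.80 = 1523 W; P_load = 1398 W
η = P_load / P_source = 1398 / 1523 = 0.9180

91.8 %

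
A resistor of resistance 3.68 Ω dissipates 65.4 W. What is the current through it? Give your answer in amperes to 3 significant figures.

4.22 A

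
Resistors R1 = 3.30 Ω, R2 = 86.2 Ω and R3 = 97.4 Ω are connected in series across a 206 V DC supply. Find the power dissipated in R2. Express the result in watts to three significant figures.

The current is common to all series resistors; compute it, then apply P = I²R for the target.
R_total = 3.30 + 86.2 + 97.4 = 186.9 Ω
I = V / R_total = 206 / 186.9 = 1.102 A
P_R2 = I² × R2 = (1.102)² × 86.2 = 104.7 W

105 W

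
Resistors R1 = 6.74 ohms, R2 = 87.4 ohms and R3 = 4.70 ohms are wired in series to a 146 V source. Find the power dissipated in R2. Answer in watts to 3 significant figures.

191 W

In a series string the same current flows through every resistor — find that current, then P = I²R for the one we want.
R_total = 6.74 + 87.4 + 4.70 = 98.84 Ω
I = V / R_total = 146 / 98.84 = 1.477 A
P_R2 = I² × R2 = (1.477)² × 87.4 = 190.7 W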